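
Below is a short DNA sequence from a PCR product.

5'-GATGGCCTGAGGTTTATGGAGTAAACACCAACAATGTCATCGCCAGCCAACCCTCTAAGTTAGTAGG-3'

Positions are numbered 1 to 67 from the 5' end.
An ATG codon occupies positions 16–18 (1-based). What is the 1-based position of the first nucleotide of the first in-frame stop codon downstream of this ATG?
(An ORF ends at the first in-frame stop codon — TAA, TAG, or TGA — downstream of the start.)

22

Codons from position 16: ATG (16–18), GAG (19–21), TAA (22–24).
TAA is a stop codon; it begins at position 22.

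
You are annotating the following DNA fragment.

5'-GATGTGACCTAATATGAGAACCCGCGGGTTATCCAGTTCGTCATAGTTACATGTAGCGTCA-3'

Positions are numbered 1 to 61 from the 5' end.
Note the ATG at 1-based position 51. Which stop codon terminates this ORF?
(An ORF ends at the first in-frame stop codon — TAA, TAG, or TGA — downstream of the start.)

Codons from position 51: ATG (51–53), TAG (54–56).
The first in-frame stop codon is TAG.

TAG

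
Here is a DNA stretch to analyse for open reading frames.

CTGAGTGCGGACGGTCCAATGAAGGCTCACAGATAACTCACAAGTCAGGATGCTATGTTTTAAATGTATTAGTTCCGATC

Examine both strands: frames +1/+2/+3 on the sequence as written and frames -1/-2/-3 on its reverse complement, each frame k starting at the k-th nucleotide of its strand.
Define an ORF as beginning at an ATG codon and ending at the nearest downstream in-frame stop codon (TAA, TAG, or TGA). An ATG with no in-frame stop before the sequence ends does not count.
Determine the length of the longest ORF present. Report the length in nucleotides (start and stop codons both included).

Reverse complement (5'→3'): GATCGGAACTAATACATTTAAAACATAGCATCCTGACTTGTGAGTTATCTGTGAGCCTTCATTGGACCGTCCGCACTCAG
Frame +1: CTG AGT GCG GAC GGT CCA ATG AAG GCT CAC AGA TAA CTC ACA AGT CAG GAT GCT ATG TTT TAA ATG TAT TAG TTC CGA — ATG at 19, stop TAA at 34 → 18 nt; ATG at 55, stop TAA at 61 → 9 nt; ATG at 64, stop TAG at 70 → 9 nt.
Frame +2: TGA GTG CGG ACG GTC CAA TGA AGG CTC ACA GAT AAC TCA CAA GTC AGG ATG CTA TGT TTT AAA TGT ATT AGT TCC GAT — no ATG→stop ORF.
Frame +3: GAG TGC GGA CGG TCC AAT GAA GGC TCA CAG ATA ACT CAC AAG TCA GGA TGC TAT GTT TTA AAT GTA TTA GTT CCG ATC — no ATG→stop ORF.
Frame -1: GAT CGG AAC TAA TAC ATT TAA AAC ATA GCA TCC TGA CTT GTG AGT TAT CTG TGA GCC TTC ATT GGA CCG TCC GCA CTC — no ATG→stop ORF.
Frame -2: ATC GGA ACT AAT ACA TTT AAA ACA TAG CAT CCT GAC TTG TGA GTT ATC TGT GAG CCT TCA TTG GAC CGT CCG CAC TCA — no ATG→stop ORF.
Frame -3: TCG GAA CTA ATA CAT TTA AAA CAT AGC ATC CTG ACT TGT GAG TTA TCT GTG AGC CTT CAT TGG ACC GTC CGC ACT CAG — no ATG→stop ORF.
Longest: frame +1, positions 19–36, 18 nt = 6 codons = 5 aa. → 18 nucleotides.

18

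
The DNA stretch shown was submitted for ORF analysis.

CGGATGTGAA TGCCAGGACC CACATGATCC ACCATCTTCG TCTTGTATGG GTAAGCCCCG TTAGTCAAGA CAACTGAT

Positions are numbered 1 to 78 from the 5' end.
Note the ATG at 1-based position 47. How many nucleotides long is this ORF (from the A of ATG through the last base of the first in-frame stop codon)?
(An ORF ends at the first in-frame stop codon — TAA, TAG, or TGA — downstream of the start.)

Codons from position 47: ATG (47–49), GGT (50–52), AAG (53–55), CCC (56–58), CGT (59–61), TAG (62–64).
TAG is the first in-frame stop; ORF spans 47–64, 18 nucleotides.

18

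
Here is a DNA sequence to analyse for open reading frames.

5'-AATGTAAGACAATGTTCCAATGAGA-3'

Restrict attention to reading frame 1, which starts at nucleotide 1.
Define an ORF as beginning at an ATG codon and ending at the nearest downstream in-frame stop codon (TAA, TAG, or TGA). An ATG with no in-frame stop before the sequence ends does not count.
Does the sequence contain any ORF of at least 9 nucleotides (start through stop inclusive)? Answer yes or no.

Frame 1: AAT GTA AGA CAA TGT TCC AAT GAG — no ATG→stop ORF.
Largest ORF found is 0 nucleotides < 9, so no.

no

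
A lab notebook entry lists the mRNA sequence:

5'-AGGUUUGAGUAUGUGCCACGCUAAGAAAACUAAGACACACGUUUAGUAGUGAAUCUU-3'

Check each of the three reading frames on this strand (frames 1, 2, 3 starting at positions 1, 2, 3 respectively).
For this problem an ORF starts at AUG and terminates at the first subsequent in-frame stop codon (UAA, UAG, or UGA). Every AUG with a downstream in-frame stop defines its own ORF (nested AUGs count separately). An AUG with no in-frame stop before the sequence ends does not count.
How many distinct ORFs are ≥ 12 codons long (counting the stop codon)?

Frame 1: AGG UUU GAG UAU GUG CCA CGC UAA GAA AAC UAA GAC ACA CGU UUA GUA GUG AAU CUU — no AUG→stop ORF.
Frame 2: GGU UUG AGU AUG UGC CAC GCU AAG AAA ACU AAG ACA CAC GUU UAG UAG UGA AUC — AUG at 11, stop UAG at 44 → 36 nt.
Frame 3: GUU UGA GUA UGU GCC ACG CUA AGA AAA CUA AGA CAC ACG UUU AGU AGU GAA UCU — no AUG→stop ORF.
ORFs ≥ 12 codons: frame 2 11–46 (12 codons). Count = 1.

1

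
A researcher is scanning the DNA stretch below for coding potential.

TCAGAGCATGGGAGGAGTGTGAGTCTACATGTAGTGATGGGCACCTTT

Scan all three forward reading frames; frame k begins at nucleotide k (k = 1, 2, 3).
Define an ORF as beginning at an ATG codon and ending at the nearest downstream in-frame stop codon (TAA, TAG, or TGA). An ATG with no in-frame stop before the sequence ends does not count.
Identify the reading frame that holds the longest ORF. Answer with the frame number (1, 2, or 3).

2

Frame 1: TCA GAG CAT GGG AGG AGT GTG AGT CTA CAT GTA GTG ATG GGC ACC TTT — no ATG→stop ORF.
Frame 2: CAG AGC ATG GGA GGA GTG TGA GTC TAC ATG TAG TGA TGG GCA CCT — ATG at 8, stop TGA at 20 → 15 nt; ATG at 29, stop TAG at 32 → 6 nt.
Frame 3: AGA GCA TGG GAG GAG TGT GAG TCT ACA TGT AGT GAT GGG CAC CTT — no ATG→stop ORF.
Longest ORF is 15 nt in frame 2 (positions 8–22).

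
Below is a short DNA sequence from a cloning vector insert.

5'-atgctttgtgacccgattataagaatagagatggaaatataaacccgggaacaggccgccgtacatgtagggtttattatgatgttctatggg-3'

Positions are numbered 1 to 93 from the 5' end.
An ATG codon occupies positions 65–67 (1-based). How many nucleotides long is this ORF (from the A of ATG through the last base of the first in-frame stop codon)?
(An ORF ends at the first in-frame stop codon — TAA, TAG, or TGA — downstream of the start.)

Codons from position 65: ATG (65–67), TAG (68–70).
TAG is the first in-frame stop; ORF spans 65–70, 6 nucleotides.

6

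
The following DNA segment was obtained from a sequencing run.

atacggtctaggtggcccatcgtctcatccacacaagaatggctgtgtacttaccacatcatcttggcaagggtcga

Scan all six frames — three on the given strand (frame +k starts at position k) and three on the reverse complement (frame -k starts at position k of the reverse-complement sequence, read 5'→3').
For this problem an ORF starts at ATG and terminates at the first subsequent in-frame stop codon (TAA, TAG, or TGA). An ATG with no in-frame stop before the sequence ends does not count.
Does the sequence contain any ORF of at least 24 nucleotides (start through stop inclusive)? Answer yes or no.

Reverse complement (5'→3'): TCGACCCTTGCCAAGATGATGTGGTAAGTACACAGCCATTCTTGTGTGGATGAGACGATGGGCCACCTAGACCGTAT
Frame +1: ATA CGG TCT AGG TGG CCC ATC GTC TCA TCC ACA CAA GAA TGG CTG TGT ACT TAC CAC ATC ATC TTG GCA AGG GTC — no ATG→stop ORF.
Frame +2: TAC GGT CTA GGT GGC CCA TCG TCT CAT CCA CAC AAG AAT GGC TGT GTA CTT ACC ACA TCA TCT TGG CAA GGG TCG — no ATG→stop ORF.
Frame +3: ACG GTC TAG GTG GCC CAT CGT CTC ATC CAC ACA AGA ATG GCT GTG TAC TTA CCA CAT CAT CTT GGC AAG GGT CGA — no ATG→stop ORF.
Frame -1: TCG ACC CTT GCC AAG ATG ATG TGG TAA GTA CAC AGC CAT TCT TGT GTG GAT GAG ACG ATG GGC CAC CTA GAC CGT — ATG at 16, stop TAA at 25 → 12 nt; ATG at 19, stop TAA at 25 → 9 nt.
Frame -2: CGA CCC TTG CCA AGA TGA TGT GGT AAG TAC ACA GCC ATT CTT GTG TGG ATG AGA CGA TGG GCC ACC TAG ACC GTA — ATG at 50, stop TAG at 68 → 21 nt.
Frame -3: GAC CCT TGC CAA GAT GAT GTG GTA AGT ACA CAG CCA TTC TTG TGT GGA TGA GAC GAT GGG CCA CCT AGA CCG TAT — no ATG→stop ORF.
Largest ORF found is 21 nucleotides < 24, so no.

no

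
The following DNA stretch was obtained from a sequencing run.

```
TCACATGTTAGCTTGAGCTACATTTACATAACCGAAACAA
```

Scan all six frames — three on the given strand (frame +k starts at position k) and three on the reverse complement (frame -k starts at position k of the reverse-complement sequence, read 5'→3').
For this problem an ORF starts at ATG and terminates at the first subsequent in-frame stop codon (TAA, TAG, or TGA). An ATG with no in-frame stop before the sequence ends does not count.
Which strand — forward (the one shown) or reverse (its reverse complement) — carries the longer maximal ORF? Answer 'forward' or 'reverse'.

Reverse complement (5'→3'): TTGTTTCGGTTATGTAAATGTAGCTCAAGCTAACATGTGA
Frame +1: TCA CAT GTT AGC TTG AGC TAC ATT TAC ATA ACC GAA ACA — no ATG→stop ORF.
Frame +2: CAC ATG TTA GCT TGA GCT ACA TTT ACA TAA CCG AAA CAA — ATG at 5, stop TGA at 14 → 12 nt.
Frame +3: ACA TGT TAG CTT GAG CTA CAT TTA CAT AAC CGA AAC — no ATG→stop ORF.
Frame -1: TTG TTT CGG TTA TGT AAA TGT AGC TCA AGC TAA CAT GTG — no ATG→stop ORF.
Frame -2: TGT TTC GGT TAT GTA AAT GTA GCT CAA GCT AAC ATG TGA — ATG at 35, stop TGA at 38 → 6 nt.
Frame -3: GTT TCG GTT ATG TAA ATG TAG CTC AAG CTA ACA TGT — ATG at 12, stop TAA at 15 → 6 nt; ATG at 18, stop TAG at 21 → 6 nt.
Forward-strand max 12 nt; reverse-strand max 6 nt. The forward strand has the longer ORF.

forward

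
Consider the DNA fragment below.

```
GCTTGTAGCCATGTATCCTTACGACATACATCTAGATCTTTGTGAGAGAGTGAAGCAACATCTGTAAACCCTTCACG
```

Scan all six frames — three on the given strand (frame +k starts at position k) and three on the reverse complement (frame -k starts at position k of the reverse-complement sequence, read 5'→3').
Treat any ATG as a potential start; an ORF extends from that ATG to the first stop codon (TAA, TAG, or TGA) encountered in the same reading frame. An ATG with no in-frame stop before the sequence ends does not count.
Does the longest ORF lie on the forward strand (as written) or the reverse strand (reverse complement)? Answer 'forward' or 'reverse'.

Reverse complement (5'→3'): CGTGAAGGGTTTACAGATGTTGCTTCACTCTCTCACAAAGATCTAGATGTATGTCGTAAGGATACATGGCTACAAGC
Frame +1: GCT TGT AGC CAT GTA TCC TTA CGA CAT ACA TCT AGA TCT TTG TGA GAG AGT GAA GCA ACA TCT GTA AAC CCT TCA — no ATG→stop ORF.
Frame +2: CTT GTA GCC ATG TAT CCT TAC GAC ATA CAT CTA GAT CTT TGT GAG AGA GTG AAG CAA CAT CTG TAA ACC CTT CAC — ATG at 11, stop TAA at 65 → 57 nt.
Frame +3: TTG TAG CCA TGT ATC CTT ACG ACA TAC ATC TAG ATC TTT GTG AGA GAG TGA AGC AAC ATC TGT AAA CCC TTC ACG — no ATG→stop ORF.
Frame -1: CGT GAA GGG TTT ACA GAT GTT GCT TCA CTC TCT CAC AAA GAT CTA GAT GTA TGT CGT AAG GAT ACA TGG CTA CAA — no ATG→stop ORF.
Frame -2: GTG AAG GGT TTA CAG ATG TTG CTT CAC TCT CTC ACA AAG ATC TAG ATG TAT GTC GTA AGG ATA CAT GGC TAC AAG — ATG at 17, stop TAG at 44 → 30 nt.
Frame -3: TGA AGG GTT TAC AGA TGT TGC TTC ACT CTC TCA CAA AGA TCT AGA TGT ATG TCG TAA GGA TAC ATG GCT ACA AGC — ATG at 51, stop TAA at 57 → 9 nt.
Forward-strand max 57 nt; reverse-strand max 30 nt. The forward strand has the longer ORF.

forward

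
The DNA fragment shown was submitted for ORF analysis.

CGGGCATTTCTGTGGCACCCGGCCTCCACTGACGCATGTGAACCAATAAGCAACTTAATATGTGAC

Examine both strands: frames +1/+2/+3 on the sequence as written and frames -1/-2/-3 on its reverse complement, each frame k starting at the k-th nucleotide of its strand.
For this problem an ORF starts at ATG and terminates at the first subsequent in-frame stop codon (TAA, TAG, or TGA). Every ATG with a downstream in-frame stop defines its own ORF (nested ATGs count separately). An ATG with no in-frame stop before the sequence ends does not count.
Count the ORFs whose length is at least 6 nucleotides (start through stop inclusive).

2

Reverse complement (5'→3'): GTCACATATTAAGTTGCTTATTGGTTCACATGCGTCAGTGGAGGCCGGGTGCCACAGAAATGCCCG
Frame +1: CGG GCA TTT CTG TGG CAC CCG GCC TCC ACT GAC GCA TGT GAA CCA ATA AGC AAC TTA ATA TGT GAC — no ATG→stop ORF.
Frame +2: GGG CAT TTC TGT GGC ACC CGG CCT CCA CTG ACG CAT GTG AAC CAA TAA GCA ACT TAA TAT GTG — no ATG→stop ORF.
Frame +3: GGC ATT TCT GTG GCA CCC GGC CTC CAC TGA CGC ATG TGA ACC AAT AAG CAA CTT AAT ATG TGA — ATG at 36, stop TGA at 39 → 6 nt; ATG at 60, stop TGA at 63 → 6 nt.
Frame -1: GTC ACA TAT TAA GTT GCT TAT TGG TTC ACA TGC GTC AGT GGA GGC CGG GTG CCA CAG AAA TGC CCG — no ATG→stop ORF.
Frame -2: TCA CAT ATT AAG TTG CTT ATT GGT TCA CAT GCG TCA GTG GAG GCC GGG TGC CAC AGA AAT GCC — no ATG→stop ORF.
Frame -3: CAC ATA TTA AGT TGC TTA TTG GTT CAC ATG CGT CAG TGG AGG CCG GGT GCC ACA GAA ATG CCC — no ATG→stop ORF.
ORFs ≥ 6 nucleotides: frame +3 36–41 (6 nucleotides), frame +3 60–65 (6 nucleotides). Count = 2.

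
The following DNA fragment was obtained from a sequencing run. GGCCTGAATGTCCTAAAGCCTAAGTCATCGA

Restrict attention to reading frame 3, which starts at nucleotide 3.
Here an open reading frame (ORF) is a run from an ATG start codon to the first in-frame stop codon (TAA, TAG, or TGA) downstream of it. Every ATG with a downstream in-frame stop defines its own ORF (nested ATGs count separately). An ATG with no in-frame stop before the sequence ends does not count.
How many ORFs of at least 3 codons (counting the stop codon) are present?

0

Frame 3: CCT GAA TGT CCT AAA GCC TAA GTC ATC — no ATG→stop ORF.
No ORF reaches 3 codons. Count = 0.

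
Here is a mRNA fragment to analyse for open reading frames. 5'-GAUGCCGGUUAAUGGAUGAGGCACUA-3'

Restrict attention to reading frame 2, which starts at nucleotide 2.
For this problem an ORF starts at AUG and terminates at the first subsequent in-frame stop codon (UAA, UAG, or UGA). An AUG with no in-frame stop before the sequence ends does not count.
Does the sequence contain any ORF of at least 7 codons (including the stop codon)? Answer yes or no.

no

Frame 2: AUG CCG GUU AAU GGA UGA GGC ACU — AUG at 2, stop UGA at 17 → 18 nt.
Largest ORF found is 6 codons < 7, so no.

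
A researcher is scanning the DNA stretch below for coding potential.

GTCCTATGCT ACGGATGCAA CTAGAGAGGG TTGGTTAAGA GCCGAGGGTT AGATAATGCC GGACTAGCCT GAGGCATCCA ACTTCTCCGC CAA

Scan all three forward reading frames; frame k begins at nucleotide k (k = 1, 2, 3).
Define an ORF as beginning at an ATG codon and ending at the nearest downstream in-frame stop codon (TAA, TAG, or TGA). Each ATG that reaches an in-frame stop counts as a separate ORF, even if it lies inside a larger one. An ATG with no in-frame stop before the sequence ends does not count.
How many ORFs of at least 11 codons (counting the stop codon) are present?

1

Frame 1: GTC CTA TGC TAC GGA TGC AAC TAG AGA GGG TTG GTT AAG AGC CGA GGG TTA GAT AAT GCC GGA CTA GCC TGA GGC ATC CAA CTT CTC CGC CAA — no ATG→stop ORF.
Frame 2: TCC TAT GCT ACG GAT GCA ACT AGA GAG GGT TGG TTA AGA GCC GAG GGT TAG ATA ATG CCG GAC TAG CCT GAG GCA TCC AAC TTC TCC GCC — ATG at 56, stop TAG at 65 → 12 nt.
Frame 3: CCT ATG CTA CGG ATG CAA CTA GAG AGG GTT GGT TAA GAG CCG AGG GTT AGA TAA TGC CGG ACT AGC CTG AGG CAT CCA ACT TCT CCG CCA — ATG at 6, stop TAA at 36 → 33 nt; ATG at 15, stop TAA at 36 → 24 nt.
ORFs ≥ 11 codons: frame 3 6–38 (11 codons). Count = 1.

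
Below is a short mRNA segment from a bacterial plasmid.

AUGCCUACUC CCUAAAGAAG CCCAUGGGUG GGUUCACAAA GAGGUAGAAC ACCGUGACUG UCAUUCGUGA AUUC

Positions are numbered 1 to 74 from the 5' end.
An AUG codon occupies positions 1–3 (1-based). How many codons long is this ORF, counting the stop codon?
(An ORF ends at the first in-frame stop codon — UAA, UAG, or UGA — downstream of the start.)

5

Codons from position 1: AUG (1–3), CCU (4–6), ACU (7–9), CCC (10–12), UAA (13–15).
UAA is the first in-frame stop; that's 5 codons including the stop.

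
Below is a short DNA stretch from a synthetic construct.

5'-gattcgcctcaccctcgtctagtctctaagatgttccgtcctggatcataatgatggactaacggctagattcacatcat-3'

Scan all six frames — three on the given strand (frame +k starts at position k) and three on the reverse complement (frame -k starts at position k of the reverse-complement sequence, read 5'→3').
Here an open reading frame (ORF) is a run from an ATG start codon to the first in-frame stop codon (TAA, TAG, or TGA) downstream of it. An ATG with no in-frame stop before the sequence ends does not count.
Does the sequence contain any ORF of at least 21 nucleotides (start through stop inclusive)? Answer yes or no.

yes

Reverse complement (5'→3'): ATGATGTGAATCTAGCCGTTAGTCCATCATTATGATCCAGGACGGAACATCTTAGAGACTAGACGAGGGTGAGGCGAATC
Frame +1: GAT TCG CCT CAC CCT CGT CTA GTC TCT AAG ATG TTC CGT CCT GGA TCA TAA TGA TGG ACT AAC GGC TAG ATT CAC ATC — ATG at 31, stop TAA at 49 → 21 nt.
Frame +2: ATT CGC CTC ACC CTC GTC TAG TCT CTA AGA TGT TCC GTC CTG GAT CAT AAT GAT GGA CTA ACG GCT AGA TTC ACA TCA — no ATG→stop ORF.
Frame +3: TTC GCC TCA CCC TCG TCT AGT CTC TAA GAT GTT CCG TCC TGG ATC ATA ATG ATG GAC TAA CGG CTA GAT TCA CAT CAT — ATG at 51, stop TAA at 60 → 12 nt; ATG at 54, stop TAA at 60 → 9 nt.
Frame -1: ATG ATG TGA ATC TAG CCG TTA GTC CAT CAT TAT GAT CCA GGA CGG AAC ATC TTA GAG ACT AGA CGA GGG TGA GGC GAA — ATG at 1, stop TGA at 7 → 9 nt; ATG at 4, stop TGA at 7 → 6 nt.
Frame -2: TGA TGT GAA TCT AGC CGT TAG TCC ATC ATT ATG ATC CAG GAC GGA ACA TCT TAG AGA CTA GAC GAG GGT GAG GCG AAT — ATG at 32, stop TAG at 53 → 24 nt.
Frame -3: GAT GTG AAT CTA GCC GTT AGT CCA TCA TTA TGA TCC AGG ACG GAA CAT CTT AGA GAC TAG ACG AGG GTG AGG CGA ATC — no ATG→stop ORF.
Frame +1 has an ORF of 21 nucleotides (positions 31–51) ≥ 21, so yes.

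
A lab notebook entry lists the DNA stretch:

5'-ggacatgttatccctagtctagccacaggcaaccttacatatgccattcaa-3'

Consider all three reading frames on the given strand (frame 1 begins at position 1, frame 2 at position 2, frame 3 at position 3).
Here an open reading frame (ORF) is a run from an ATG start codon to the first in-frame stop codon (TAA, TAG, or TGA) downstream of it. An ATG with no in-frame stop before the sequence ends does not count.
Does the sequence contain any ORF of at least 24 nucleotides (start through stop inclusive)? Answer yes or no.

Frame 1: GGA CAT GTT ATC CCT AGT CTA GCC ACA GGC AAC CTT ACA TAT GCC ATT CAA — no ATG→stop ORF.
Frame 2: GAC ATG TTA TCC CTA GTC TAG CCA CAG GCA ACC TTA CAT ATG CCA TTC — ATG at 5, stop TAG at 20 → 18 nt.
Frame 3: ACA TGT TAT CCC TAG TCT AGC CAC AGG CAA CCT TAC ATA TGC CAT TCA — no ATG→stop ORF.
Largest ORF found is 18 nucleotides < 24, so no.

no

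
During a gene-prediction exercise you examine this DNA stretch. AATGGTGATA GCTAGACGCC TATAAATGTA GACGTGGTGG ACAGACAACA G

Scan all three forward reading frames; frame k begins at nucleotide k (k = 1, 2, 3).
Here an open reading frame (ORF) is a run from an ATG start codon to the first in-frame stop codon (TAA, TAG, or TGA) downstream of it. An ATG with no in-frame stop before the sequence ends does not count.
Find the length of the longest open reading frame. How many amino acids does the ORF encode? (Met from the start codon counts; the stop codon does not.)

Frame 1: AAT GGT GAT AGC TAG ACG CCT ATA AAT GTA GAC GTG GTG GAC AGA CAA CAG — no ATG→stop ORF.
Frame 2: ATG GTG ATA GCT AGA CGC CTA TAA ATG TAG ACG TGG TGG ACA GAC AAC — ATG at 2, stop TAA at 23 → 24 nt; ATG at 26, stop TAG at 29 → 6 nt.
Frame 3: TGG TGA TAG CTA GAC GCC TAT AAA TGT AGA CGT GGT GGA CAG ACA ACA — no ATG→stop ORF.
Longest: frame 2, positions 2–25, 24 nt = 8 codons = 7 aa. → 7 amino acids.

7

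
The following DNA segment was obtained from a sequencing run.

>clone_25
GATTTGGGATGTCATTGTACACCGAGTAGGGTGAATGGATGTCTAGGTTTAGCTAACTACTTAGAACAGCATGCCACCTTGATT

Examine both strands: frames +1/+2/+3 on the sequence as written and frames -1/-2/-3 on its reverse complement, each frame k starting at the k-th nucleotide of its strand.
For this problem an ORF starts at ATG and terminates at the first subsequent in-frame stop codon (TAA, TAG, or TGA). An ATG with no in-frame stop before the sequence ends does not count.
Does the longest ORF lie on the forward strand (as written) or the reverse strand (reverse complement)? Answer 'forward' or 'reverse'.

Reverse complement (5'→3'): AATCAAGGTGGCATGCTGTTCTAAGTAGTTAGCTAAACCTAGACATCCATTCACCCTACTCGGTGTACAATGACATCCCAAATC
Frame +1: GAT TTG GGA TGT CAT TGT ACA CCG AGT AGG GTG AAT GGA TGT CTA GGT TTA GCT AAC TAC TTA GAA CAG CAT GCC ACC TTG ATT — no ATG→stop ORF.
Frame +2: ATT TGG GAT GTC ATT GTA CAC CGA GTA GGG TGA ATG GAT GTC TAG GTT TAG CTA ACT ACT TAG AAC AGC ATG CCA CCT TGA — ATG at 35, stop TAG at 44 → 12 nt; ATG at 71, stop TGA at 80 → 12 nt.
Frame +3: TTT GGG ATG TCA TTG TAC ACC GAG TAG GGT GAA TGG ATG TCT AGG TTT AGC TAA CTA CTT AGA ACA GCA TGC CAC CTT GAT — ATG at 9, stop TAG at 27 → 21 nt; ATG at 39, stop TAA at 54 → 18 nt.
Frame -1: AAT CAA GGT GGC ATG CTG TTC TAA GTA GTT AGC TAA ACC TAG ACA TCC ATT CAC CCT ACT CGG TGT ACA ATG ACA TCC CAA ATC — ATG at 13, stop TAA at 22 → 12 nt.
Frame -2: ATC AAG GTG GCA TGC TGT TCT AAG TAG TTA GCT AAA CCT AGA CAT CCA TTC ACC CTA CTC GGT GTA CAA TGA CAT CCC AAA — no ATG→stop ORF.
Frame -3: TCA AGG TGG CAT GCT GTT CTA AGT AGT TAG CTA AAC CTA GAC ATC CAT TCA CCC TAC TCG GTG TAC AAT GAC ATC CCA AAT — no ATG→stop ORF.
Forward-strand max 21 nt; reverse-strand max 12 nt. The forward strand has the longer ORF.

forward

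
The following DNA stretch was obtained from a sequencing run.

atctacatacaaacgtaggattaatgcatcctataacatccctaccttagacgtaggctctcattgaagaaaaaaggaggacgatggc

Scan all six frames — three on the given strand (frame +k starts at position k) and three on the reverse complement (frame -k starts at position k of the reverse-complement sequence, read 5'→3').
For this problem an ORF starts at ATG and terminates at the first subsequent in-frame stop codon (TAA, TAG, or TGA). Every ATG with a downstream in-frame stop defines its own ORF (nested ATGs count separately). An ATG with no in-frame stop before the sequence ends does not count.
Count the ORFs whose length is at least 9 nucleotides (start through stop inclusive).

Reverse complement (5'→3'): GCCATCGTCCTCCTTTTTTCTTCAATGAGAGCCTACGTCTAAGGTAGGGATGTTATAGGATGCATTAATCCTACGTTTGTATGTAGAT
Frame +1: ATC TAC ATA CAA ACG TAG GAT TAA TGC ATC CTA TAA CAT CCC TAC CTT AGA CGT AGG CTC TCA TTG AAG AAA AAA GGA GGA CGA TGG — no ATG→stop ORF.
Frame +2: TCT ACA TAC AAA CGT AGG ATT AAT GCA TCC TAT AAC ATC CCT ACC TTA GAC GTA GGC TCT CAT TGA AGA AAA AAG GAG GAC GAT GGC — no ATG→stop ORF.
Frame +3: CTA CAT ACA AAC GTA GGA TTA ATG CAT CCT ATA ACA TCC CTA CCT TAG ACG TAG GCT CTC ATT GAA GAA AAA AGG AGG ACG ATG — ATG at 24, stop TAG at 48 → 27 nt.
Frame -1: GCC ATC GTC CTC CTT TTT TCT TCA ATG AGA GCC TAC GTC TAA GGT AGG GAT GTT ATA GGA TGC ATT AAT CCT ACG TTT GTA TGT AGA — ATG at 25, stop TAA at 40 → 18 nt.
Frame -2: CCA TCG TCC TCC TTT TTT CTT CAA TGA GAG CCT ACG TCT AAG GTA GGG ATG TTA TAG GAT GCA TTA ATC CTA CGT TTG TAT GTA GAT — ATG at 50, stop TAG at 56 → 9 nt.
Frame -3: CAT CGT CCT CCT TTT TTC TTC AAT GAG AGC CTA CGT CTA AGG TAG GGA TGT TAT AGG ATG CAT TAA TCC TAC GTT TGT ATG TAG — ATG at 60, stop TAA at 66 → 9 nt; ATG at 81, stop TAG at 84 → 6 nt.
ORFs ≥ 9 nucleotides: frame +3 24–50 (27 nucleotides), frame -1 25–42 (18 nucleotides), frame -2 50–58 (9 nucleotides), frame -3 60–68 (9 nucleotides). Count = 4.

4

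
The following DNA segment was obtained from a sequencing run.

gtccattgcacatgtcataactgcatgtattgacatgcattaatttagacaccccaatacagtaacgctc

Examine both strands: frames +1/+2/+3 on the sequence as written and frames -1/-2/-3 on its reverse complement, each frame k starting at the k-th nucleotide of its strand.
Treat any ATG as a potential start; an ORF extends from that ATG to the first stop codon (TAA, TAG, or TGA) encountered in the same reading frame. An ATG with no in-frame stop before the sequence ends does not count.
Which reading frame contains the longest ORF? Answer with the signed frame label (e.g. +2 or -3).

-3

Reverse complement (5'→3'): GAGCGTTACTGTATTGGGGTGTCTAAATTAATGCATGTCAATACATGCAGTTATGACATGTGCAATGGAC
Frame +1: GTC CAT TGC ACA TGT CAT AAC TGC ATG TAT TGA CAT GCA TTA ATT TAG ACA CCC CAA TAC AGT AAC GCT — ATG at 25, stop TGA at 31 → 9 nt.
Frame +2: TCC ATT GCA CAT GTC ATA ACT GCA TGT ATT GAC ATG CAT TAA TTT AGA CAC CCC AAT ACA GTA ACG CTC — ATG at 35, stop TAA at 41 → 9 nt.
Frame +3: CCA TTG CAC ATG TCA TAA CTG CAT GTA TTG ACA TGC ATT AAT TTA GAC ACC CCA ATA CAG TAA CGC — ATG at 12, stop TAA at 18 → 9 nt.
Frame -1: GAG CGT TAC TGT ATT GGG GTG TCT AAA TTA ATG CAT GTC AAT ACA TGC AGT TAT GAC ATG TGC AAT GGA — no ATG→stop ORF.
Frame -2: AGC GTT ACT GTA TTG GGG TGT CTA AAT TAA TGC ATG TCA ATA CAT GCA GTT ATG ACA TGT GCA ATG GAC — no ATG→stop ORF.
Frame -3: GCG TTA CTG TAT TGG GGT GTC TAA ATT AAT GCA TGT CAA TAC ATG CAG TTA TGA CAT GTG CAA TGG — ATG at 45, stop TGA at 54 → 12 nt.
Longest ORF is 12 nt in frame -3 (positions 45–56).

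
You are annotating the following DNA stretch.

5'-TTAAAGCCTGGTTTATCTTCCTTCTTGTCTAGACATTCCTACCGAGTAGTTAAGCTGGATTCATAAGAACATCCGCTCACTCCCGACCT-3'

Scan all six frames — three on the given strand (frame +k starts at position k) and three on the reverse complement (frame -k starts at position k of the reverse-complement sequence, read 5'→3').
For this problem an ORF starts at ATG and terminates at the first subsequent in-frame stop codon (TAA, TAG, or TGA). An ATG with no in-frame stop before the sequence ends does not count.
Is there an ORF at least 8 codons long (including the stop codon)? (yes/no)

Reverse complement (5'→3'): AGGTCGGGAGTGAGCGGATGTTCTTATGAATCCAGCTTAACTACTCGGTAGGAATGTCTAGACAAGAAGGAAGATAAACCAGGCTTTAA
Frame +1: TTA AAG CCT GGT TTA TCT TCC TTC TTG TCT AGA CAT TCC TAC CGA GTA GTT AAG CTG GAT TCA TAA GAA CAT CCG CTC ACT CCC GAC — no ATG→stop ORF.
Frame +2: TAA AGC CTG GTT TAT CTT CCT TCT TGT CTA GAC ATT CCT ACC GAG TAG TTA AGC TGG ATT CAT AAG AAC ATC CGC TCA CTC CCG ACC — no ATG→stop ORF.
Frame +3: AAA GCC TGG TTT ATC TTC CTT CTT GTC TAG ACA TTC CTA CCG AGT AGT TAA GCT GGA TTC ATA AGA ACA TCC GCT CAC TCC CGA CCT — no ATG→stop ORF.
Frame -1: AGG TCG GGA GTG AGC GGA TGT TCT TAT GAA TCC AGC TTA ACT ACT CGG TAG GAA TGT CTA GAC AAG AAG GAA GAT AAA CCA GGC TTT — no ATG→stop ORF.
Frame -2: GGT CGG GAG TGA GCG GAT GTT CTT ATG AAT CCA GCT TAA CTA CTC GGT AGG AAT GTC TAG ACA AGA AGG AAG ATA AAC CAG GCT TTA — ATG at 26, stop TAA at 38 → 15 nt.
Frame -3: GTC GGG AGT GAG CGG ATG TTC TTA TGA ATC CAG CTT AAC TAC TCG GTA GGA ATG TCT AGA CAA GAA GGA AGA TAA ACC AGG CTT TAA — ATG at 18, stop TGA at 27 → 12 nt; ATG at 54, stop TAA at 75 → 24 nt.
Frame -3 has an ORF of 8 codons (positions 54–77) ≥ 8, so yes.

yes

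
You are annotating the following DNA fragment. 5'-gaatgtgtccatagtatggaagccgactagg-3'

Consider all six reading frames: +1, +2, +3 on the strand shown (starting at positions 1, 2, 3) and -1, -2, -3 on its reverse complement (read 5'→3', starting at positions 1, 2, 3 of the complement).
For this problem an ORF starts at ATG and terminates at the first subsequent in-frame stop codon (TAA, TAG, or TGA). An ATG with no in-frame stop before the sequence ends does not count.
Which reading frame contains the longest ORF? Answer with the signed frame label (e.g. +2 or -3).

Reverse complement (5'→3'): CCTAGTCGGCTTCCATACTATGGACACATTC
Frame +1: GAA TGT GTC CAT AGT ATG GAA GCC GAC TAG — ATG at 16, stop TAG at 28 → 15 nt.
Frame +2: AAT GTG TCC ATA GTA TGG AAG CCG ACT AGG — no ATG→stop ORF.
Frame +3: ATG TGT CCA TAG TAT GGA AGC CGA CTA — ATG at 3, stop TAG at 12 → 12 nt.
Frame -1: CCT AGT CGG CTT CCA TAC TAT GGA CAC ATT — no ATG→stop ORF.
Frame -2: CTA GTC GGC TTC CAT ACT ATG GAC ACA TTC — no ATG→stop ORF.
Frame -3: TAG TCG GCT TCC ATA CTA TGG ACA CAT — no ATG→stop ORF.
Longest ORF is 15 nt in frame +1 (positions 16–30).

+1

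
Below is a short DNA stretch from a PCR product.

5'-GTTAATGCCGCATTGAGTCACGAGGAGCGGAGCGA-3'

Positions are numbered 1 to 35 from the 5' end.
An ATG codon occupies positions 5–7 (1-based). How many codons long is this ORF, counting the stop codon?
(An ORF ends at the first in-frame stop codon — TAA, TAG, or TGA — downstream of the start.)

4

Codons from position 5: ATG (5–7), CCG (8–10), CAT (11–13), TGA (14–16).
TGA is the first in-frame stop; that's 4 codons including the stop.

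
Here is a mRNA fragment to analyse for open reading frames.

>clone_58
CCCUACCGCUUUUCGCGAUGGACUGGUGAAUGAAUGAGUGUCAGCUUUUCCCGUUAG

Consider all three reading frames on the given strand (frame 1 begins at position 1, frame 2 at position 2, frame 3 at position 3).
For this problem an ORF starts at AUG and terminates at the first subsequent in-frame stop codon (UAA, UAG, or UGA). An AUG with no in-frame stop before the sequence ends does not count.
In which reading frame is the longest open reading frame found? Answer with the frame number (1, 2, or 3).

1

Frame 1: CCC UAC CGC UUU UCG CGA UGG ACU GGU GAA UGA AUG AGU GUC AGC UUU UCC CGU UAG — AUG at 34, stop UAG at 55 → 24 nt.
Frame 2: CCU ACC GCU UUU CGC GAU GGA CUG GUG AAU GAA UGA GUG UCA GCU UUU CCC GUU — no AUG→stop ORF.
Frame 3: CUA CCG CUU UUC GCG AUG GAC UGG UGA AUG AAU GAG UGU CAG CUU UUC CCG UUA — AUG at 18, stop UGA at 27 → 12 nt.
Longest ORF is 24 nt in frame 1 (positions 34–57).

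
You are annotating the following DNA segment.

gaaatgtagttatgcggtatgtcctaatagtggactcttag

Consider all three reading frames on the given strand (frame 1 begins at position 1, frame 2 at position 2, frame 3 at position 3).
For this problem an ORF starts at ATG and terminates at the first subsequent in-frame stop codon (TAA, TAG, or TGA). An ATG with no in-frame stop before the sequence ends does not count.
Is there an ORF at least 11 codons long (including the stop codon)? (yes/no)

Frame 1: GAA ATG TAG TTA TGC GGT ATG TCC TAA TAG TGG ACT CTT — ATG at 4, stop TAG at 7 → 6 nt; ATG at 19, stop TAA at 25 → 9 nt.
Frame 2: AAA TGT AGT TAT GCG GTA TGT CCT AAT AGT GGA CTC TTA — no ATG→stop ORF.
Frame 3: AAT GTA GTT ATG CGG TAT GTC CTA ATA GTG GAC TCT TAG — ATG at 12, stop TAG at 39 → 30 nt.
Largest ORF found is 10 codons < 11, so no.

no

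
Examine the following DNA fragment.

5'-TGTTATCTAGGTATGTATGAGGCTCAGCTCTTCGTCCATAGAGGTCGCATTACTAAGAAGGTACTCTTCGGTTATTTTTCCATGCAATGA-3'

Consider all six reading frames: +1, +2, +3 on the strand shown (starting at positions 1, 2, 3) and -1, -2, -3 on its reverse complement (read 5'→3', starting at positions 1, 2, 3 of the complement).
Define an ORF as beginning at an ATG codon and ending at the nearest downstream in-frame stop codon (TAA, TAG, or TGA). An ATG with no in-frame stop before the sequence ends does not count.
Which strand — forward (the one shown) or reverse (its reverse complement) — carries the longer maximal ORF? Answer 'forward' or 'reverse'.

Reverse complement (5'→3'): TCATTGCATGGAAAAATAACCGAAGAGTACCTTCTTAGTAATGCGACCTCTATGGACGAAGAGCTGAGCCTCATACATACCTAGATAACA
Frame +1: TGT TAT CTA GGT ATG TAT GAG GCT CAG CTC TTC GTC CAT AGA GGT CGC ATT ACT AAG AAG GTA CTC TTC GGT TAT TTT TCC ATG CAA TGA — ATG at 13, stop TGA at 88 → 78 nt; ATG at 82, stop TGA at 88 → 9 nt.
Frame +2: GTT ATC TAG GTA TGT ATG AGG CTC AGC TCT TCG TCC ATA GAG GTC GCA TTA CTA AGA AGG TAC TCT TCG GTT ATT TTT CCA TGC AAT — no ATG→stop ORF.
Frame +3: TTA TCT AGG TAT GTA TGA GGC TCA GCT CTT CGT CCA TAG AGG TCG CAT TAC TAA GAA GGT ACT CTT CGG TTA TTT TTC CAT GCA ATG — no ATG→stop ORF.
Frame -1: TCA TTG CAT GGA AAA ATA ACC GAA GAG TAC CTT CTT AGT AAT GCG ACC TCT ATG GAC GAA GAG CTG AGC CTC ATA CAT ACC TAG ATA ACA — ATG at 52, stop TAG at 82 → 33 nt.
Frame -2: CAT TGC ATG GAA AAA TAA CCG AAG AGT ACC TTC TTA GTA ATG CGA CCT CTA TGG ACG AAG AGC TGA GCC TCA TAC ATA CCT AGA TAA — ATG at 8, stop TAA at 17 → 12 nt; ATG at 41, stop TGA at 65 → 27 nt.
Frame -3: ATT GCA TGG AAA AAT AAC CGA AGA GTA CCT TCT TAG TAA TGC GAC CTC TAT GGA CGA AGA GCT GAG CCT CAT ACA TAC CTA GAT AAC — no ATG→stop ORF.
Forward-strand max 78 nt; reverse-strand max 33 nt. The forward strand has the longer ORF.

forward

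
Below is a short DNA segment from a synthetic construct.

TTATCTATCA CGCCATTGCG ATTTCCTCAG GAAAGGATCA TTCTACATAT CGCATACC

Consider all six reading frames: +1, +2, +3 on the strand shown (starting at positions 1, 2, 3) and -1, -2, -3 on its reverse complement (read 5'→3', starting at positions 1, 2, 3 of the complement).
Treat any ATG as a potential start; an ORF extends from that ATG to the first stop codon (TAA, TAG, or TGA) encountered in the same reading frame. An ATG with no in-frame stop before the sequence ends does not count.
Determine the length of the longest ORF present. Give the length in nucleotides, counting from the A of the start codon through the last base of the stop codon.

Reverse complement (5'→3'): GGTATGCGATATGTAGAATGATCCTTTCCTGAGGAAATCGCAATGGCGTGATAGATAA
Frame +1: TTA TCT ATC ACG CCA TTG CGA TTT CCT CAG GAA AGG ATC ATT CTA CAT ATC GCA TAC — no ATG→stop ORF.
Frame +2: TAT CTA TCA CGC CAT TGC GAT TTC CTC AGG AAA GGA TCA TTC TAC ATA TCG CAT ACC — no ATG→stop ORF.
Frame +3: ATC TAT CAC GCC ATT GCG ATT TCC TCA GGA AAG GAT CAT TCT ACA TAT CGC ATA — no ATG→stop ORF.
Frame -1: GGT ATG CGA TAT GTA GAA TGA TCC TTT CCT GAG GAA ATC GCA ATG GCG TGA TAG ATA — ATG at 4, stop TGA at 19 → 18 nt; ATG at 43, stop TGA at 49 → 9 nt.
Frame -2: GTA TGC GAT ATG TAG AAT GAT CCT TTC CTG AGG AAA TCG CAA TGG CGT GAT AGA TAA — ATG at 11, stop TAG at 14 → 6 nt.
Frame -3: TAT GCG ATA TGT AGA ATG ATC CTT TCC TGA GGA AAT CGC AAT GGC GTG ATA GAT — ATG at 18, stop TGA at 30 → 15 nt.
Longest: frame -1, positions 4–21, 18 nt = 6 codons = 5 aa. → 18 nucleotides.

18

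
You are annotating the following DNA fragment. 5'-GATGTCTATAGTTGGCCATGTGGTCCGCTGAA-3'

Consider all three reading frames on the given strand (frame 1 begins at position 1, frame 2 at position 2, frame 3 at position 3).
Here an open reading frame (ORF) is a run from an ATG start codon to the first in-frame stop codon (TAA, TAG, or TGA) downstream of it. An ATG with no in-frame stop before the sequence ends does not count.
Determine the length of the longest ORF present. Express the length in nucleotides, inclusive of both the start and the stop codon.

30

Frame 1: GAT GTC TAT AGT TGG CCA TGT GGT CCG CTG — no ATG→stop ORF.
Frame 2: ATG TCT ATA GTT GGC CAT GTG GTC CGC TGA — ATG at 2, stop TGA at 29 → 30 nt.
Frame 3: TGT CTA TAG TTG GCC ATG TGG TCC GCT GAA — no ATG→stop ORF.
Longest: frame 2, positions 2–31, 30 nt = 10 codons = 9 aa. → 30 nucleotides.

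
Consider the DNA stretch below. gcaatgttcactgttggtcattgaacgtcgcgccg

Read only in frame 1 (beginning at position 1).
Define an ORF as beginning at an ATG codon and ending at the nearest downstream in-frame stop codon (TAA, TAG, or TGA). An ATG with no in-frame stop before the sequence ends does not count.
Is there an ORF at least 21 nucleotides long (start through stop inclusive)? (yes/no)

yes

Frame 1: GCA ATG TTC ACT GTT GGT CAT TGA ACG TCG CGC — ATG at 4, stop TGA at 22 → 21 nt.
Frame 1 has an ORF of 21 nucleotides (positions 4–24) ≥ 21, so yes.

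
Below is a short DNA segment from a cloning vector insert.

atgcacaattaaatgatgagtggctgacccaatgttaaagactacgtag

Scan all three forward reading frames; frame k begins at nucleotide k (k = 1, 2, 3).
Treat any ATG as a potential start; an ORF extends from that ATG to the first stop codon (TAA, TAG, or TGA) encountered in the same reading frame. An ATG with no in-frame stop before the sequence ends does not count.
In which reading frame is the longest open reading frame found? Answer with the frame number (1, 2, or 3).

Frame 1: ATG CAC AAT TAA ATG ATG AGT GGC TGA CCC AAT GTT AAA GAC TAC GTA — ATG at 1, stop TAA at 10 → 12 nt; ATG at 13, stop TGA at 25 → 15 nt; ATG at 16, stop TGA at 25 → 12 nt.
Frame 2: TGC ACA ATT AAA TGA TGA GTG GCT GAC CCA ATG TTA AAG ACT ACG TAG — ATG at 32, stop TAG at 47 → 18 nt.
Frame 3: GCA CAA TTA AAT GAT GAG TGG CTG ACC CAA TGT TAA AGA CTA CGT — no ATG→stop ORF.
Longest ORF is 18 nt in frame 2 (positions 32–49).

2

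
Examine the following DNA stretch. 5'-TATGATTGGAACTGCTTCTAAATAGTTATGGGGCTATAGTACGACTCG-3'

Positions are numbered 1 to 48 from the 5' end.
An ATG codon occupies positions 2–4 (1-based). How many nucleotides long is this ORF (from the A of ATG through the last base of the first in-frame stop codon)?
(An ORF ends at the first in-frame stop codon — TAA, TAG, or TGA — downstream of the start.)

Codons from position 2: ATG (2–4), ATT (5–7), GGA (8–10), ACT (11–13), GCT (14–16), TCT (17–19), AAA (20–22), TAG (23–25).
TAG is the first in-frame stop; ORF spans 2–25, 24 nucleotides.

24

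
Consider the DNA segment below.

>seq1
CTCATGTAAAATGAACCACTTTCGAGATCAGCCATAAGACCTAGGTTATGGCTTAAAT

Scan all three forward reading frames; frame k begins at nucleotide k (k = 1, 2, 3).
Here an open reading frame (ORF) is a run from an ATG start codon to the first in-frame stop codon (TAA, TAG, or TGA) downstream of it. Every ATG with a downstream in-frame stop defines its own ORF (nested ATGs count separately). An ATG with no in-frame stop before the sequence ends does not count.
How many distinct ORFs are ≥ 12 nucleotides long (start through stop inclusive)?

Frame 1: CTC ATG TAA AAT GAA CCA CTT TCG AGA TCA GCC ATA AGA CCT AGG TTA TGG CTT AAA — ATG at 4, stop TAA at 7 → 6 nt.
Frame 2: TCA TGT AAA ATG AAC CAC TTT CGA GAT CAG CCA TAA GAC CTA GGT TAT GGC TTA AAT — ATG at 11, stop TAA at 35 → 27 nt.
Frame 3: CAT GTA AAA TGA ACC ACT TTC GAG ATC AGC CAT AAG ACC TAG GTT ATG GCT TAA — ATG at 48, stop TAA at 54 → 9 nt.
ORFs ≥ 12 nucleotides: frame 2 11–37 (27 nucleotides). Count = 1.

1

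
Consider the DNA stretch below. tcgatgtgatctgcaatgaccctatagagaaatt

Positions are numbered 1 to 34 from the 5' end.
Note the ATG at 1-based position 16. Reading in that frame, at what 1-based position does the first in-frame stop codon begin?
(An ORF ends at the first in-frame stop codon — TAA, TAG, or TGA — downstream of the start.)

25

Codons from position 16: ATG (16–18), ACC (19–21), CTA (22–24), TAG (25–27).
TAG is a stop codon; it begins at position 25.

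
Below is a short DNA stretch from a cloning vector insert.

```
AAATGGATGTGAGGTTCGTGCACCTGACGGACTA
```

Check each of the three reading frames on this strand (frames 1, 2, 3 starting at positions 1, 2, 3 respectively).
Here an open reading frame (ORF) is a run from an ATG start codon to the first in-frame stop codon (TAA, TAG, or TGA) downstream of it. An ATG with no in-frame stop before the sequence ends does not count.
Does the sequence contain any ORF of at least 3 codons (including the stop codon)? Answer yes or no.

no

Frame 1: AAA TGG ATG TGA GGT TCG TGC ACC TGA CGG ACT — ATG at 7, stop TGA at 10 → 6 nt.
Frame 2: AAT GGA TGT GAG GTT CGT GCA CCT GAC GGA CTA — no ATG→stop ORF.
Frame 3: ATG GAT GTG AGG TTC GTG CAC CTG ACG GAC — no ATG→stop ORF.
Largest ORF found is 2 codons < 3, so no.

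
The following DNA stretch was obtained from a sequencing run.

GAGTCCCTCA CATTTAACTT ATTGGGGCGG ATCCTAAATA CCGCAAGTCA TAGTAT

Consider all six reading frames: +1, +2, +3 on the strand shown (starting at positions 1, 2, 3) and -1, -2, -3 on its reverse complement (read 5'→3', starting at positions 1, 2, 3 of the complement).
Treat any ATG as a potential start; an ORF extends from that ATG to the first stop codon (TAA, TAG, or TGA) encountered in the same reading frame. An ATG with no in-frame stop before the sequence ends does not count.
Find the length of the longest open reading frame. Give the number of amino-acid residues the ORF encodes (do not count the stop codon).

Reverse complement (5'→3'): ATACTATGACTTGCGGTATTTAGGATCCGCCCCAATAAGTTAAATGTGAGGGACTC
Frame +1: GAG TCC CTC ACA TTT AAC TTA TTG GGG CGG ATC CTA AAT ACC GCA AGT CAT AGT — no ATG→stop ORF.
Frame +2: AGT CCC TCA CAT TTA ACT TAT TGG GGC GGA TCC TAA ATA CCG CAA GTC ATA GTA — no ATG→stop ORF.
Frame +3: GTC CCT CAC ATT TAA CTT ATT GGG GCG GAT CCT AAA TAC CGC AAG TCA TAG TAT — no ATG→stop ORF.
Frame -1: ATA CTA TGA CTT GCG GTA TTT AGG ATC CGC CCC AAT AAG TTA AAT GTG AGG GAC — no ATG→stop ORF.
Frame -2: TAC TAT GAC TTG CGG TAT TTA GGA TCC GCC CCA ATA AGT TAA ATG TGA GGG ACT — ATG at 44, stop TGA at 47 → 6 nt.
Frame -3: ACT ATG ACT TGC GGT ATT TAG GAT CCG CCC CAA TAA GTT AAA TGT GAG GGA CTC — ATG at 6, stop TAG at 21 → 18 nt.
Longest: frame -3, positions 6–23, 18 nt = 6 codons = 5 aa. → 5 amino acids.

5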